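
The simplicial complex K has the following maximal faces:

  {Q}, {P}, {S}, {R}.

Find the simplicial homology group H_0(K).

We work with the vertex ordering P < Q < R < S. The simplices of K, each written with vertices in increasing order, are:

  0-simplices (4): P, Q, R, S

Hence C_0 ≅ Z^4.

Reading off H_k = ker ∂_k / im ∂_{k+1}:

  H_0: rank C_0 − rank ∂_1 = 4 − 0 = 4, and there is no ∂_1, so H_0 ≅ Z^4.

H_0 = Z^4.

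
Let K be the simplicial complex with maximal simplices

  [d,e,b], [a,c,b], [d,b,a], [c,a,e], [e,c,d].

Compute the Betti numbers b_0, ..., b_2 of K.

b_0 = 1, b_1 = 1, b_2 = 0.

K has 5 vertices, 10 edges, 5 triangles.
rank ∂_0 = 0, rank ∂_1 = 4 ⇒ b_0 = 5 − 0 − 4 = 1; all invariant factors of ∂_1 are 1 so no torsion. So H_0 ≅ Z.
rank ∂_1 = 4, rank ∂_2 = 5 ⇒ b_1 = 10 − 4 − 5 = 1; all invariant factors of ∂_2 are 1 so no torsion. So H_1 ≅ Z.
rank ∂_2 = 5, rank ∂_3 = 0 ⇒ b_2 = 5 − 5 − 0 = 0. So H_2 ≅ 0.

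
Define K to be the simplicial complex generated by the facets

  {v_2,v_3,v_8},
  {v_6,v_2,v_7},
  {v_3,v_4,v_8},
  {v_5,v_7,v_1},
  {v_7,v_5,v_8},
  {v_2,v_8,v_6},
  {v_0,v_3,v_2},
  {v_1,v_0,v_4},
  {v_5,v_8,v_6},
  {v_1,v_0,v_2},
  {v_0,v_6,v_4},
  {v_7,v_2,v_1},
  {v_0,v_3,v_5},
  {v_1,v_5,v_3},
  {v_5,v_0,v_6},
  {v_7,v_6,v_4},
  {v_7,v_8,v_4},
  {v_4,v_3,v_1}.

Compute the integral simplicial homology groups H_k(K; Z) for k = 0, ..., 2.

Take the total order v_0 < v_1 < v_2 < v_3 < v_4 < v_5 < v_6 < v_7 < v_8 on the vertex set. Then K (dimension 2) consists of the simplices:

  0-simplices (9): [v_0], [v_1], [v_2], [v_3], [v_4], [v_5], [v_6], [v_7], [v_8]
  1-simplices (27): (27 of them)
  2-simplices (18): (18 of them)

giving chain groups C_0 ≅ Z^9, C_1 ≅ Z^27, C_2 ≅ Z^18.

Boundary ∂_1: C_1 → C_0 sends each edge [p,q] (with p < q) to q − p. For instance
  ∂[v_5,v_6] = [v_6] − [v_5].
This gives a 9×27 integer matrix of rank 8; reducing to Smith normal form yields diagonal entries (1,1,1,1,1,1,1,1).

∂_2: C_2 → C_1 sends each 2-simplex [p,q,r] to [q,r] − [p,r] + [p,q]. For instance
  ∂[v_1,v_3,v_5] = [v_3,v_5] − [v_1,v_5] + [v_1,v_3],
  ∂[v_4,v_7,v_8] = [v_7,v_8] − [v_4,v_8] + [v_4,v_7].
This gives a 27×18 integer matrix of rank 18; reducing to Smith normal form yields diagonal entries (1,1,1,1,1,1,1,1,1,1,1,1,1,1,1,1,1,2).

Reading off H_k = ker ∂_k / im ∂_{k+1}:

  H_0: rank C_0 − rank ∂_1 = 9 − 8 = 1, and the invariant factors of ∂_1 are all 1, so H_0 ≅ Z.
  H_1: rank ker ∂_1 − rank ∂_2 = (27 − 8) − 18 = 1, and ∂_2 has invariant factor 2 > 1, so H_1 ≅ Z ⊕ Z/2.
  H_2: rank ker ∂_2 − rank ∂_3 = (18 − 18) − 0 = 0, and there is no ∂_3, so H_2 ≅ 0.

(K is a triangulation of the Klein bottle.)

H_0 = Z,  H_1 = Z ⊕ Z/2,  H_2 = 0.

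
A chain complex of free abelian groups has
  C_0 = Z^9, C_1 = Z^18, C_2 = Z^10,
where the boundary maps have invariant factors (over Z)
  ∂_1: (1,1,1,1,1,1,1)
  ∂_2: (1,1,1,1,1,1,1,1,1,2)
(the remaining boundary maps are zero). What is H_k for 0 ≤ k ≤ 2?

H_0 = Z^2,  H_1 = Z ⊕ Z/2Z,  H_2 = 0.

H_0: b_0 = 9 − 0 − 7 = 2; torsion from ∂_1 factors > 1: none. So H_0 = Z^2.
H_1: b_1 = 18 − 7 − 10 = 1; torsion from ∂_2 factors > 1: [2]. So H_1 = Z ⊕ Z/2Z.
H_2: b_2 = 10 − 10 − 0 = 0; torsion from ∂_3 factors > 1: none. So H_2 = 0.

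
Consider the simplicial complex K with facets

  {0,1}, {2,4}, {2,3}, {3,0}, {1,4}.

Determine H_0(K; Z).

H_0 = Z.

Fix the vertex order 0 < 1 < 2 < 3 < 4 and write every simplex with vertices in increasing order. Then dim K = 1 and the simplices of K are:

  0-simplices (5): [0], [1], [2], [3], [4]
  1-simplices (5): [0,1], [0,3], [1,4], [2,3], [2,4]

Hence C_0 ≅ Z^5, C_1 ≅ Z^5.

∂_1: C_1 → C_0 sends each edge [p,q] (with p < q) to q − p.
This gives a 5×5 integer matrix of rank 4; reducing to Smith normal form yields diagonal entries (1,1,1,1).

Reading off H_k = ker ∂_k / im ∂_{k+1}:

  H_0: rank C_0 − rank ∂_1 = 5 − 4 = 1, and the invariant factors of ∂_1 are all 1, so H_0 = Z.

(K is a triangulation of the circle S^1.)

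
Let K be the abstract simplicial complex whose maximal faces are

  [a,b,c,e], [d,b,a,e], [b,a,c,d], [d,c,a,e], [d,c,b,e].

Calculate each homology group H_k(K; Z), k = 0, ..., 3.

H_0 ≅ Z,  H_1 = 0,  H_2 = 0,  H_3 ≅ Z.

Fix the vertex order a < b < c < d < e and write every simplex with vertices in increasing order. Then dim K = 3 and the simplices of K are:

  0-simplices (5): a, b, c, d, e
  1-simplices (10): ab, ac, ad, ae, bc, bd, be, cd, ce, de
  2-simplices (10): abc, abd, abe, acd, ace, ade, bcd, bce, bde, cde
  3-simplices (5): abcd, abce, abde, acde, bcde

so the chain groups are C_0 ≅ Z^5, C_1 ≅ Z^10, C_2 ≅ Z^10, C_3 ≅ Z^5.

∂_1: C_1 → C_0 is given by ∂[p,q] = [q] − [p]. For instance
  ∂be = e − b.
As a 5×10 matrix over Z this has rank 4, with invariant factors (1,1,1,1).

Boundary ∂_2: C_2 → C_1 acts by ∂[p,q,r] = [q,r] − [p,r] + [p,q]. For instance
  ∂abe = be − ae + ab,
  ∂bce = ce − be + bc.
This gives a 10×10 integer matrix of rank 6; reducing to Smith normal form yields diagonal entries (1,1,1,1,1,1).

The boundary map ∂_3: C_3 → C_2 sends each 3-simplex σ to the alternating sum Σ_i (−1)^i (σ with its i-th vertex removed). For instance
  ∂abcd = bcd − acd + abd − abc,
  ∂abde = bde − ade + abe − abd.
The 10×5 boundary matrix has rank 4 and Smith normal form diag(1,1,1,1).

Now H_k = ker ∂_k / im ∂_{k+1}, so:

  H_0: rank C_0 − rank ∂_1 = 5 − 4 = 1, and the invariant factors of ∂_1 are all 1, so H_0 ≅ Z.
  H_1: rank ker ∂_1 − rank ∂_2 = (10 − 4) − 6 = 0, and the invariant factors of ∂_2 are all 1, so H_1 ≅ 0.
  H_2: rank ker ∂_2 − rank ∂_3 = (10 − 6) − 4 = 0, and the invariant factors of ∂_3 are all 1, so H_2 ≅ 0.
  H_3: rank ker ∂_3 − rank ∂_4 = (5 − 4) − 0 = 1, and there is no ∂_4, so H_3 ≅ Z.

As a check, the Euler characteristic is 5 − 10 + 10 − 5 = 0, which agrees with 1 − 0 + 0 − 1 = 0.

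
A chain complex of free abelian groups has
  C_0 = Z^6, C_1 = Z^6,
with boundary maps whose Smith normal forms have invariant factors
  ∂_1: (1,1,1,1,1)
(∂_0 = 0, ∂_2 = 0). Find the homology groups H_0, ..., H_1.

H_0 = Z,  H_1 = Z.

H_0: b_0 = 6 − 0 − 5 = 1; torsion from ∂_1 factors > 1: none. So H_0 = Z.
H_1: b_1 = 6 − 5 − 0 = 1; torsion from ∂_2 factors > 1: none. So H_1 = Z.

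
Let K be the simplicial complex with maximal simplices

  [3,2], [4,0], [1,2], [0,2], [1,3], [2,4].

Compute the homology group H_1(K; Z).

Fix the vertex order 0 < 1 < 2 < 3 < 4 and write every simplex with vertices in increasing order. Then dim K = 1 and the simplices of K are:

  0-simplices (5): [0], [1], [2], [3], [4]
  1-simplices (6): [0,2], [0,4], [1,2], [1,3], [2,3], [2,4]

giving chain groups C_0 ≅ Z^5, C_1 ≅ Z^6.

Boundary ∂_1: C_1 → C_0 maps an edge to its endpoints' difference, ∂[p,q] = q − p. For instance
  ∂[1,2] = [2] − [1].
As a 5×6 matrix over Z this has rank 4, with invariant factors (1,1,1,1).

From H_k ≅ ker(∂_k) / im(∂_{k+1}) we obtain:

  H_1: rank ker ∂_1 − rank ∂_2 = (6 − 4) − 0 = 2, and there is no ∂_2, so H_1 ≅ Z^2.

H_1 = Z^2.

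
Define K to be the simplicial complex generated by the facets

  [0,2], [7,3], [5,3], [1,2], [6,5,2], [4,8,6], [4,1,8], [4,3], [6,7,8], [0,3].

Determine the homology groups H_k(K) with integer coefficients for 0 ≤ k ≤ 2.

H_0 ≅ Z,  H_1 ≅ Z^4,  H_2 = 0.

Order the vertices as 0 < 1 < 2 < 3 < 4 < 5 < 6 < 7 < 8. Listing each simplex with vertices in this order, K has dimension 2 with simplices:

  0-simplices (9): [0], [1], [2], [3], [4], [5], [6], [7], [8]
  1-simplices (16): [0,2], [0,3], [1,2], [1,4], [1,8], [2,5], [2,6], [3,4], [3,5], [3,7], [4,6], [4,8], [5,6], [6,7], [6,8], [7,8]
  2-simplices (4): [1,4,8], [2,5,6], [4,6,8], [6,7,8]

so the chain groups are C_0 ≅ Z^9, C_1 ≅ Z^16, C_2 ≅ Z^4.

Boundary ∂_1: C_1 → C_0 maps an edge to its endpoints' difference, ∂[p,q] = q − p.
The resulting 9×16 matrix has rank 8, and its Smith normal form has invariant factors (1,1,1,1,1,1,1,1).

Boundary ∂_2: C_2 → C_1 acts by ∂[p,q,r] = [q,r] − [p,r] + [p,q]. For instance
  ∂[4,6,8] = [6,8] − [4,8] + [4,6],
  ∂[6,7,8] = [7,8] − [6,8] + [6,7].
The resulting 16×4 matrix has rank 4, and its Smith normal form has invariant factors (1,1,1,1).

Reading off H_k = ker ∂_k / im ∂_{k+1}:

  H_0: rank C_0 − rank ∂_1 = 9 − 8 = 1, and the invariant factors of ∂_1 are all 1, so H_0 ≅ Z.
  H_1: rank ker ∂_1 − rank ∂_2 = (16 − 8) − 4 = 4, and the invariant factors of ∂_2 are all 1, so H_1 ≅ Z^4.
  H_2: rank ker ∂_2 − rank ∂_3 = (4 − 4) − 0 = 0, and there is no ∂_3, so H_2 ≅ 0.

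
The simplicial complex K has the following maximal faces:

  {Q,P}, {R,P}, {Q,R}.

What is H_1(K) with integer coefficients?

Order the vertices as P < Q < R. Listing each simplex with vertices in this order, K has dimension 1 with simplices:

  0-simplices (3): P, Q, R
  1-simplices (3): PQ, PR, QR

giving chain groups C_0 ≅ Z^3, C_1 ≅ Z^3.

∂_1: C_1 → C_0 is given by ∂[p,q] = [q] − [p]. For instance
  ∂PR = R − P.
The resulting 3×3 matrix has rank 2, and its Smith normal form has invariant factors (1,1).

Now H_k = ker ∂_k / im ∂_{k+1}, so:

  H_1: rank ker ∂_1 − rank ∂_2 = (3 − 2) − 0 = 1, and there is no ∂_2, so H_1 = Z.

H_1 = Z.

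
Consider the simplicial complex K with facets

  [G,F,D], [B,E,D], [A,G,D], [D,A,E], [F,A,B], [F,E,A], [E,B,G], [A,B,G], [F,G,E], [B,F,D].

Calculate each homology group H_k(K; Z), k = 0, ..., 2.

H_0 ≅ Z,  H_1 ≅ Z/2Z,  H_2 = 0.

Fix the vertex order A < B < D < E < F < G and write every simplex with vertices in increasing order. Then dim K = 2 and the simplices of K are:

  0-simplices (6): A, B, D, E, F, G
  1-simplices (15): AB, AD, AE, AF, AG, BD, BE, BF, BG, DE, DF, DG, EF, EG, FG
  2-simplices (10): ABF, ABG, ADE, ADG, AEF, BDE, BDF, BEG, DFG, EFG

so the chain groups are C_0 ≅ Z^6, C_1 ≅ Z^15, C_2 ≅ Z^10.

The boundary map ∂_1: C_1 → C_0 is given by ∂[p,q] = [q] − [p]. For instance
  ∂AD = D − A.
This gives a 6×15 integer matrix of rank 5; reducing to Smith normal form yields diagonal entries (1,1,1,1,1).

∂_2: C_2 → C_1 maps a triangle to the signed sum of its edges. For instance
  ∂BDF = DF − BF + BD,
  ∂ABG = BG − AG + AB.
This gives a 15×10 integer matrix of rank 10; reducing to Smith normal form yields diagonal entries (1,1,1,1,1,1,1,1,1,2).

Computing H_k = (kernel of ∂_k) / (image of ∂_{k+1}):

  H_0: rank C_0 − rank ∂_1 = 6 − 5 = 1, and the invariant factors of ∂_1 are all 1, so H_0 = Z.
  H_1: rank ker ∂_1 − rank ∂_2 = (15 − 5) − 10 = 0, and ∂_2 has invariant factor 2 > 1, so H_1 = Z/2Z.
  H_2: rank ker ∂_2 − rank ∂_3 = (10 − 10) − 0 = 0, and there is no ∂_3, so H_2 = 0.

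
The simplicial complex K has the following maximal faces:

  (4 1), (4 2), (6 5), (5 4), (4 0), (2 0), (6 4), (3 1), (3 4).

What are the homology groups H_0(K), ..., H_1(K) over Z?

H_0 ≅ Z,  H_1 ≅ Z^3.

Fix the vertex order 0 < 1 < 2 < 3 < 4 < 5 < 6 and write every simplex with vertices in increasing order. Then dim K = 1 and the simplices of K are:

  0-simplices (7): [0], [1], [2], [3], [4], [5], [6]
  1-simplices (9): [0,2], [0,4], [1,3], [1,4], [2,4], [3,4], [4,5], [4,6], [5,6]

so the chain groups are C_0 ≅ Z^7, C_1 ≅ Z^9.

∂_1: C_1 → C_0 maps an edge to its endpoints' difference, ∂[p,q] = q − p.
The resulting 7×9 matrix has rank 6, and its Smith normal form has invariant factors (1,1,1,1,1,1).

Computing H_k = (kernel of ∂_k) / (image of ∂_{k+1}):

  H_0: rank C_0 − rank ∂_1 = 7 − 6 = 1, and the invariant factors of ∂_1 are all 1, so H_0 = Z.
  H_1: rank ker ∂_1 − rank ∂_2 = (9 − 6) − 0 = 3, and there is no ∂_2, so H_1 = Z^3.

(K is a triangulation of a wedge of 3 circles.)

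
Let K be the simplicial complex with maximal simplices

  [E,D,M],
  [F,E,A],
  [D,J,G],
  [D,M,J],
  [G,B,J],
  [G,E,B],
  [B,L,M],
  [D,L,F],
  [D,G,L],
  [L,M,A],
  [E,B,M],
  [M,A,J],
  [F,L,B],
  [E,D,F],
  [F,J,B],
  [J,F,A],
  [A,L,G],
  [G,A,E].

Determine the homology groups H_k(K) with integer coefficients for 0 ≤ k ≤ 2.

H_0 = Z,  H_1 = Z^2,  H_2 = Z.

We work with the vertex ordering A < B < D < E < F < G < J < L < M. The simplices of K, each written with vertices in increasing order, are:

  0-simplices (9): A, B, D, E, F, G, J, L, M
  1-simplices (27): AE, AF, AG, AJ, AL, AM, BE, BF, BG, BJ, BL, BM, DE, DF, DG, DJ, DL, DM, EF, EG, EM, FJ, FL, GJ, GL, JM, LM
  2-simplices (18): AEF, AEG, AFJ, AGL, AJM, ALM, BEG, BEM, BFJ, BFL, BGJ, BLM, DEF, DEM, DFL, DGJ, DGL, DJM

giving chain groups C_0 ≅ Z^9, C_1 ≅ Z^27, C_2 ≅ Z^18.

∂_1: C_1 → C_0 maps an edge to its endpoints' difference, ∂[p,q] = q − p.
As a 9×27 matrix over Z this has rank 8, with invariant factors (1,1,1,1,1,1,1,1).

The boundary map ∂_2: C_2 → C_1 sends each 2-simplex [p,q,r] to [q,r] − [p,r] + [p,q]. For instance
  ∂BEG = EG − BG + BE,
  ∂BFL = FL − BL + BF.
The 27×18 boundary matrix has rank 17 and Smith normal form diag(1,1,1,1,1,1,1,1,1,1,1,1,1,1,1,1,1).

Now H_k = ker ∂_k / im ∂_{k+1}, so:

  H_0: rank C_0 − rank ∂_1 = 9 − 8 = 1, and the invariant factors of ∂_1 are all 1, so H_0 = Z.
  H_1: rank ker ∂_1 − rank ∂_2 = (27 − 8) − 17 = 2, and the invariant factors of ∂_2 are all 1, so H_1 = Z^2.
  H_2: rank ker ∂_2 − rank ∂_3 = (18 − 17) − 0 = 1, and there is no ∂_3, so H_2 = Z.

As a check, the Euler characteristic is 9 − 27 + 18 = 0, which agrees with 1 − 2 + 1 = 0.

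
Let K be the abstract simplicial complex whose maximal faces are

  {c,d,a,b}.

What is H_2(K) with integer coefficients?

H_2 ≅ 0.

K has 4 vertices, 6 edges, 4 triangles, 1 3-simplex.
rank ∂_2 = 3, rank ∂_3 = 1 ⇒ b_2 = 4 − 3 − 1 = 0; all invariant factors of ∂_3 are 1 so no torsion. So H_2 = 0.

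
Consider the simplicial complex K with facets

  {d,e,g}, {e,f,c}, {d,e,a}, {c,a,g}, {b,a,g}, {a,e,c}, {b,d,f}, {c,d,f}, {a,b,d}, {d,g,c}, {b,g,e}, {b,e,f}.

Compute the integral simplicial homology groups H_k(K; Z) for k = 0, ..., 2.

H_0 = Z,  H_1 = Z/2,  H_2 = 0.

We work with the vertex ordering a < b < c < d < e < f < g. The simplices of K, each written with vertices in increasing order, are:

  0-simplices (7): a, b, c, d, e, f, g
  1-simplices (18): ab, ac, ad, ae, ag, bd, be, bf, bg, cd, ce, cf, cg, de, df, dg, ef, eg
  2-simplices (12): abd, abg, ace, acg, ade, bdf, bef, beg, cdf, cdg, cef, deg

giving chain groups C_0 ≅ Z^7, C_1 ≅ Z^18, C_2 ≅ Z^12.

∂_1: C_1 → C_0 is given by ∂[p,q] = [q] − [p]. For instance
  ∂cd = d − c.
The 7×18 boundary matrix has rank 6 and Smith normal form diag(1,1,1,1,1,1).

Boundary ∂_2: C_2 → C_1 acts by ∂[p,q,r] = [q,r] − [p,r] + [p,q]. For instance
  ∂bdf = df − bf + bd,
  ∂cdf = df − cf + cd.
The 18×12 boundary matrix has rank 12 and Smith normal form diag(1,1,1,1,1,1,1,1,1,1,1,2).

Reading off H_k = ker ∂_k / im ∂_{k+1}:

  H_0: rank C_0 − rank ∂_1 = 7 − 6 = 1, and the invariant factors of ∂_1 are all 1, so H_0 = Z.
  H_1: rank ker ∂_1 − rank ∂_2 = (18 − 6) − 12 = 0, and ∂_2 has invariant factor 2 > 1, so H_1 = Z/2.
  H_2: rank ker ∂_2 − rank ∂_3 = (12 − 12) − 0 = 0, and there is no ∂_3, so H_2 = 0.

As a check, the Euler characteristic is 7 − 18 + 12 = 1, which agrees with 1 − 0 + 0 = 1.
(K is a triangulation of the real projective plane RP^2.)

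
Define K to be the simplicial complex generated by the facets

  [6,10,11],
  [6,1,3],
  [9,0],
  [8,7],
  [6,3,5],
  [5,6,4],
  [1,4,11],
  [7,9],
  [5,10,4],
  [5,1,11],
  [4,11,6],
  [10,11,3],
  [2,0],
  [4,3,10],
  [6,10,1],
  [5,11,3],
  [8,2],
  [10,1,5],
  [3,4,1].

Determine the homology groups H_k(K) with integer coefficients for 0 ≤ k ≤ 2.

H_0 ≅ Z^2,  H_1 ≅ Z^3,  H_2 ≅ Z.

Fix the vertex order 0 < 1 < 2 < 3 < 4 < 5 < 6 < 7 < 8 < 9 < 10 < 11 and write every simplex with vertices in increasing order. Then dim K = 2 and the simplices of K are:

  0-simplices (12): [0], [1], [2], [3], [4], [5], [6], [7], [8], [9], [10], [11]
  1-simplices (26): (26 of them)
  2-simplices (14): [1,3,4], [1,3,6], [1,4,11], [1,5,10], [1,5,11], [1,6,10], [3,4,10], [3,5,6], [3,5,11], [3,10,11], [4,5,6], [4,5,10], [4,6,11], [6,10,11]

so the chain groups are C_0 ≅ Z^12, C_1 ≅ Z^26, C_2 ≅ Z^14.

∂_1: C_1 → C_0 is given by ∂[p,q] = [q] − [p]. For instance
  ∂[5,6] = [6] − [5].
As a 12×26 matrix over Z this has rank 10, with invariant factors (1,1,1,1,1,1,1,1,1,1).

∂_2: C_2 → C_1 sends each 2-simplex [p,q,r] to [q,r] − [p,r] + [p,q]. For instance
  ∂[1,3,4] = [3,4] − [1,4] + [1,3],
  ∂[6,10,11] = [10,11] − [6,11] + [6,10].
The 26×14 boundary matrix has rank 13 and Smith normal form diag(1,1,1,1,1,1,1,1,1,1,1,1,1).

Now H_k = ker ∂_k / im ∂_{k+1}, so:

  H_0: rank C_0 − rank ∂_1 = 12 − 10 = 2, and the invariant factors of ∂_1 are all 1, so H_0 = Z^2.
  H_1: rank ker ∂_1 − rank ∂_2 = (26 − 10) − 13 = 3, and the invariant factors of ∂_2 are all 1, so H_1 = Z^3.
  H_2: rank ker ∂_2 − rank ∂_3 = (14 − 13) − 0 = 1, and there is no ∂_3, so H_2 = Z.

As a check, the Euler characteristic is 12 − 26 + 14 = 0, which agrees with 2 − 3 + 1 = 0.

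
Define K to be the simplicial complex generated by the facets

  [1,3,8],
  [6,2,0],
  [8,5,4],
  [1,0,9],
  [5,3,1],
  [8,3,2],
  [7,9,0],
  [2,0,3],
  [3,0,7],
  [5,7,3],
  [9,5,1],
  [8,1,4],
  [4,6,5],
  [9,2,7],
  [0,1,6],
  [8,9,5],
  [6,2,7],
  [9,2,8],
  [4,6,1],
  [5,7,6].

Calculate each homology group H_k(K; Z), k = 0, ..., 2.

H_0 ≅ Z,  H_1 ≅ Z ⊕ Z/2,  H_2 = 0.

Take the total order 0 < 1 < 2 < 3 < 4 < 5 < 6 < 7 < 8 < 9 on the vertex set. Then K (dimension 2) consists of the simplices:

  0-simplices (10): [0], [1], [2], [3], [4], [5], [6], [7], [8], [9]
  1-simplices (30): (30 of them)
  2-simplices (20): (20 of them)

so the chain groups are C_0 ≅ Z^10, C_1 ≅ Z^30, C_2 ≅ Z^20.

∂_1: C_1 → C_0 maps an edge to its endpoints' difference, ∂[p,q] = q − p. For instance
  ∂[4,8] = [8] − [4].
As a 10×30 matrix over Z this has rank 9, with invariant factors (1,1,1,1,1,1,1,1,1).

Boundary ∂_2: C_2 → C_1 maps a triangle to the signed sum of its edges. For instance
  ∂[3,5,7] = [5,7] − [3,7] + [3,5],
  ∂[0,7,9] = [7,9] − [0,9] + [0,7].
The resulting 30×20 matrix has rank 20, and its Smith normal form has invariant factors (1,1,1,1,1,1,1,1,1,1,1,1,1,1,1,1,1,1,1,2).

Now H_k = ker ∂_k / im ∂_{k+1}, so:

  H_0: rank C_0 − rank ∂_1 = 10 − 9 = 1, and the invariant factors of ∂_1 are all 1, so H_0 = Z.
  H_1: rank ker ∂_1 − rank ∂_2 = (30 − 9) − 20 = 1, and ∂_2 has invariant factor 2 > 1, so H_1 = Z ⊕ Z/2.
  H_2: rank ker ∂_2 − rank ∂_3 = (20 − 20) − 0 = 0, and there is no ∂_3, so H_2 = 0.

As a check, the Euler characteristic is 10 − 30 + 20 = 0, which agrees with 1 − 1 + 0 = 0.
(K is a triangulation of the Klein bottle.)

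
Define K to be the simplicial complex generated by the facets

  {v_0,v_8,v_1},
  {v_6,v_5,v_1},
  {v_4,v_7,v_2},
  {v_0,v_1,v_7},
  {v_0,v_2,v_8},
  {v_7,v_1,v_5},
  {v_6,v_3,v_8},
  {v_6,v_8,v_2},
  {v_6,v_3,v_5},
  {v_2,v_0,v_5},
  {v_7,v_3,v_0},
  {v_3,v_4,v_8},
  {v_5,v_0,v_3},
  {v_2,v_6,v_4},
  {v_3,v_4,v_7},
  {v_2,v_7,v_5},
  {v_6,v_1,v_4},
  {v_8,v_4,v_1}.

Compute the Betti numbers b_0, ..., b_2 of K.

b_0 = 1, b_1 = 1, b_2 = 0.

Order the vertices as v_0 < v_1 < v_2 < v_3 < v_4 < v_5 < v_6 < v_7 < v_8. Listing each simplex with vertices in this order, K has dimension 2 with simplices:

  0-simplices (9): [v_0], [v_1], [v_2], [v_3], [v_4], [v_5], [v_6], [v_7], [v_8]
  1-simplices (27): (27 of them)
  2-simplices (18): (18 of them)

Hence C_0 ≅ Z^9, C_1 ≅ Z^27, C_2 ≅ Z^18.

Boundary ∂_1: C_1 → C_0 maps an edge to its endpoints' difference, ∂[p,q] = q − p. For instance
  ∂[v_0,v_2] = [v_2] − [v_0].
The 9×27 boundary matrix has rank 8 and Smith normal form diag(1,1,1,1,1,1,1,1).

Boundary ∂_2: C_2 → C_1 acts by ∂[p,q,r] = [q,r] − [p,r] + [p,q]. For instance
  ∂[v_3,v_4,v_7] = [v_4,v_7] − [v_3,v_7] + [v_3,v_4],
  ∂[v_2,v_4,v_6] = [v_4,v_6] − [v_2,v_6] + [v_2,v_4].
This gives a 27×18 integer matrix of rank 18; reducing to Smith normal form yields diagonal entries (1,1,1,1,1,1,1,1,1,1,1,1,1,1,1,1,1,2).

Computing H_k = (kernel of ∂_k) / (image of ∂_{k+1}):

  H_0: rank C_0 − rank ∂_1 = 9 − 8 = 1, and the invariant factors of ∂_1 are all 1, so H_0 = Z.
  H_1: rank ker ∂_1 − rank ∂_2 = (27 − 8) − 18 = 1, and ∂_2 has invariant factor 2 > 1, so H_1 = Z × Z/2.
  H_2: rank ker ∂_2 − rank ∂_3 = (18 − 18) − 0 = 0, and there is no ∂_3, so H_2 = 0.

Hence the Betti numbers are b_0 = 1, b_1 = 1, b_2 = 0.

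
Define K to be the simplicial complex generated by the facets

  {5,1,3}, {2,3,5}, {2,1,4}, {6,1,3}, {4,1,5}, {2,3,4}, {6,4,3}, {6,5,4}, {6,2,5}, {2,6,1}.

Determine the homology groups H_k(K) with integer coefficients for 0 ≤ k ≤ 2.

H_0 = Z,  H_1 = Z/2,  H_2 = 0.

We work with the vertex ordering 1 < 2 < 3 < 4 < 5 < 6. The simplices of K, each written with vertices in increasing order, are:

  0-simplices (6): [1], [2], [3], [4], [5], [6]
  1-simplices (15): [1,2], [1,3], [1,4], [1,5], [1,6], [2,3], [2,4], [2,5], [2,6], [3,4], [3,5], [3,6], [4,5], [4,6], [5,6]
  2-simplices (10): [1,2,4], [1,2,6], [1,3,5], [1,3,6], [1,4,5], [2,3,4], [2,3,5], [2,5,6], [3,4,6], [4,5,6]

giving chain groups C_0 ≅ Z^6, C_1 ≅ Z^15, C_2 ≅ Z^10.

Boundary ∂_1: C_1 → C_0 sends each edge [p,q] (with p < q) to q − p. For instance
  ∂[2,5] = [5] − [2].
The resulting 6×15 matrix has rank 5, and its Smith normal form has invariant factors (1,1,1,1,1).

Boundary ∂_2: C_2 → C_1 acts by ∂[p,q,r] = [q,r] − [p,r] + [p,q]. For instance
  ∂[1,4,5] = [4,5] − [1,5] + [1,4],
  ∂[3,4,6] = [4,6] − [3,6] + [3,4].
As a 15×10 matrix over Z this has rank 10, with invariant factors (1,1,1,1,1,1,1,1,1,2).

From H_k ≅ ker(∂_k) / im(∂_{k+1}) we obtain:

  H_0: rank C_0 − rank ∂_1 = 6 − 5 = 1, and the invariant factors of ∂_1 are all 1, so H_0 = Z.
  H_1: rank ker ∂_1 − rank ∂_2 = (15 − 5) − 10 = 0, and ∂_2 has invariant factor 2 > 1, so H_1 = Z/2.
  H_2: rank ker ∂_2 − rank ∂_3 = (10 − 10) − 0 = 0, and there is no ∂_3, so H_2 = 0.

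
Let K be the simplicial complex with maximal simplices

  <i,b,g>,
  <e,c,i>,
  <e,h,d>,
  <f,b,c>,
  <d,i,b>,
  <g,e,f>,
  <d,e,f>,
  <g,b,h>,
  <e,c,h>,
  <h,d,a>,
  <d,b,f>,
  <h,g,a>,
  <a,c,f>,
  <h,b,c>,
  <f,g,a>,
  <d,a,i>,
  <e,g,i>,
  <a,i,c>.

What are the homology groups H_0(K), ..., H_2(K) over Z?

Order the vertices as a < b < c < d < e < f < g < h < i. Listing each simplex with vertices in this order, K has dimension 2 with simplices:

  0-simplices (9): a, b, c, d, e, f, g, h, i
  1-simplices (27): ac, ad, af, ag, ah, ai, bc, bd, bf, bg, bh, bi, ce, cf, ch, ci, de, df, dh, di, ef, eg, eh, ei, fg, gh, gi
  2-simplices (18): acf, aci, adh, adi, afg, agh, bcf, bch, bdf, bdi, bgh, bgi, ceh, cei, def, deh, efg, egi

so the chain groups are C_0 ≅ Z^9, C_1 ≅ Z^27, C_2 ≅ Z^18.

Boundary ∂_1: C_1 → C_0 sends each edge [p,q] (with p < q) to q − p. For instance
  ∂de = e − d.
The 9×27 boundary matrix has rank 8 and Smith normal form diag(1,1,1,1,1,1,1,1).

The boundary map ∂_2: C_2 → C_1 acts by ∂[p,q,r] = [q,r] − [p,r] + [p,q]. For instance
  ∂bcf = cf − bf + bc,
  ∂efg = fg − eg + ef.
The 27×18 boundary matrix has rank 17 and Smith normal form diag(1,1,1,1,1,1,1,1,1,1,1,1,1,1,1,1,1).

Now H_k = ker ∂_k / im ∂_{k+1}, so:

  H_0: rank C_0 − rank ∂_1 = 9 − 8 = 1, and the invariant factors of ∂_1 are all 1, so H_0 = Z.
  H_1: rank ker ∂_1 − rank ∂_2 = (27 − 8) − 17 = 2, and the invariant factors of ∂_2 are all 1, so H_1 = Z^2.
  H_2: rank ker ∂_2 − rank ∂_3 = (18 − 17) − 0 = 1, and there is no ∂_3, so H_2 = Z.

H_0 ≅ Z,  H_1 ≅ Z^2,  H_2 ≅ Z.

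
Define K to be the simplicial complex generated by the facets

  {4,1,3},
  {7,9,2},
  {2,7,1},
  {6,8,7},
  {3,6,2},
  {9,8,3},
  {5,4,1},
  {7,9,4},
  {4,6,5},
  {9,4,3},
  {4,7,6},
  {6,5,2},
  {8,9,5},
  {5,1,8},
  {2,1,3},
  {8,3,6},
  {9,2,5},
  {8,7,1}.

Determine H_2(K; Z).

H_2 = Z.

K has 9 vertices, 27 edges, 18 triangles.
rank ∂_2 = 17, rank ∂_3 = 0 ⇒ b_2 = 18 − 17 − 0 = 1. So H_2 = Z.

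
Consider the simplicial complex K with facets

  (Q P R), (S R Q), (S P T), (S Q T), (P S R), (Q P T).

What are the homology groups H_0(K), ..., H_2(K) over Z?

Fix the vertex order P < Q < R < S < T and write every simplex with vertices in increasing order. Then dim K = 2 and the simplices of K are:

  0-simplices (5): P, Q, R, S, T
  1-simplices (9): PQ, PR, PS, PT, QR, QS, QT, RS, ST
  2-simplices (6): PQR, PQT, PRS, PST, QRS, QST

so the chain groups are C_0 ≅ Z^5, C_1 ≅ Z^9, C_2 ≅ Z^6.

∂_1: C_1 → C_0 maps an edge to its endpoints' difference, ∂[p,q] = q − p. For instance
  ∂RS = S − R.
As a 5×9 matrix over Z this has rank 4, with invariant factors (1,1,1,1).

∂_2: C_2 → C_1 sends each 2-simplex [p,q,r] to [q,r] − [p,r] + [p,q]. For instance
  ∂PQR = QR − PR + PQ,
  ∂QST = ST − QT + QS.
The 9×6 boundary matrix has rank 5 and Smith normal form diag(1,1,1,1,1).

Computing H_k = (kernel of ∂_k) / (image of ∂_{k+1}):

  H_0: rank C_0 − rank ∂_1 = 5 − 4 = 1, and the invariant factors of ∂_1 are all 1, so H_0 ≅ Z.
  H_1: rank ker ∂_1 − rank ∂_2 = (9 − 4) − 5 = 0, and the invariant factors of ∂_2 are all 1, so H_1 ≅ 0.
  H_2: rank ker ∂_2 − rank ∂_3 = (6 − 5) − 0 = 1, and there is no ∂_3, so H_2 ≅ Z.

As a check, the Euler characteristic is 5 − 9 + 6 = 2, which agrees with 1 − 0 + 1 = 2.

H_0 ≅ Z,  H_1 = 0,  H_2 ≅ Z.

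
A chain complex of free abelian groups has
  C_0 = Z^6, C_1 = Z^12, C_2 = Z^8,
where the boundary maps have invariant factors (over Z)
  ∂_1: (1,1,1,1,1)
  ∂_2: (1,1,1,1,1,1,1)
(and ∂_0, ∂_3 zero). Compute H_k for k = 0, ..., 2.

H_0 ≅ Z,  H_1 = 0,  H_2 ≅ Z.

H_0: b_0 = 6 − 0 − 5 = 1; torsion from ∂_1 factors > 1: none. So H_0 ≅ Z.
H_1: b_1 = 12 − 5 − 7 = 0; torsion from ∂_2 factors > 1: none. So H_1 ≅ 0.
H_2: b_2 = 8 − 7 − 0 = 1; torsion from ∂_3 factors > 1: none. So H_2 ≅ Z.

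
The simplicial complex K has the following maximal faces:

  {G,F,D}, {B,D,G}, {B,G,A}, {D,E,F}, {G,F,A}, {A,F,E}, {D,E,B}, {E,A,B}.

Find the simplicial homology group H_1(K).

H_1 = 0.

Order the vertices as A < B < D < E < F < G. Listing each simplex with vertices in this order, K has dimension 2 with simplices:

  0-simplices (6): A, B, D, E, F, G
  1-simplices (12): AB, AE, AF, AG, BD, BE, BG, DE, DF, DG, EF, FG
  2-simplices (8): ABE, ABG, AEF, AFG, BDE, BDG, DEF, DFG

so the chain groups are C_0 ≅ Z^6, C_1 ≅ Z^12, C_2 ≅ Z^8.

∂_1: C_1 → C_0 sends each edge [p,q] (with p < q) to q − p.
This gives a 6×12 integer matrix of rank 5; reducing to Smith normal form yields diagonal entries (1,1,1,1,1).

The boundary map ∂_2: C_2 → C_1 sends each 2-simplex [p,q,r] to [q,r] − [p,r] + [p,q]. For instance
  ∂AEF = EF − AF + AE,
  ∂AFG = FG − AG + AF.
This gives a 12×8 integer matrix of rank 7; reducing to Smith normal form yields diagonal entries (1,1,1,1,1,1,1).

Computing H_k = (kernel of ∂_k) / (image of ∂_{k+1}):

  H_1: rank ker ∂_1 − rank ∂_2 = (12 − 5) − 7 = 0, and the invariant factors of ∂_2 are all 1, so H_1 ≅ 0.

(K is a triangulation of the 2-sphere S^2.)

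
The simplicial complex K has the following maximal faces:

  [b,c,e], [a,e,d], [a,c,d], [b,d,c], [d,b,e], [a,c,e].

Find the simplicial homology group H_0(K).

We work with the vertex ordering a < b < c < d < e. The simplices of K, each written with vertices in increasing order, are:

  0-simplices (5): a, b, c, d, e
  1-simplices (9): ac, ad, ae, bc, bd, be, cd, ce, de
  2-simplices (6): acd, ace, ade, bcd, bce, bde

Hence C_0 ≅ Z^5, C_1 ≅ Z^9, C_2 ≅ Z^6.

∂_1: C_1 → C_0 sends each edge [p,q] (with p < q) to q − p. For instance
  ∂ad = d − a.
As a 5×9 matrix over Z this has rank 4, with invariant factors (1,1,1,1).

Boundary ∂_2: C_2 → C_1 sends each 2-simplex [p,q,r] to [q,r] − [p,r] + [p,q]. For instance
  ∂bde = de − be + bd,
  ∂ace = ce − ae + ac.
The resulting 9×6 matrix has rank 5, and its Smith normal form has invariant factors (1,1,1,1,1).

Reading off H_k = ker ∂_k / im ∂_{k+1}:

  H_0: rank C_0 − rank ∂_1 = 5 − 4 = 1, and the invariant factors of ∂_1 are all 1, so H_0 ≅ Z.

(K is a triangulation of the 2-sphere S^2.)

H_0 = Z.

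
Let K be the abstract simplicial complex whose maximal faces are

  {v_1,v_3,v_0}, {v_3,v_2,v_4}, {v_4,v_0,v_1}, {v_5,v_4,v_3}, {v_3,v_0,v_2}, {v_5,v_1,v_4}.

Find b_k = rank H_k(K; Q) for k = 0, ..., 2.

Order the vertices as v_0 < v_1 < v_2 < v_3 < v_4 < v_5. Listing each simplex with vertices in this order, K has dimension 2 with simplices:

  0-simplices (6): [v_0], [v_1], [v_2], [v_3], [v_4], [v_5]
  1-simplices (12): [v_0,v_1], [v_0,v_2], [v_0,v_3], [v_0,v_4], [v_1,v_3], [v_1,v_4], [v_1,v_5], [v_2,v_3], [v_2,v_4], [v_3,v_4], [v_3,v_5], [v_4,v_5]
  2-simplices (6): [v_0,v_1,v_3], [v_0,v_1,v_4], [v_0,v_2,v_3], [v_1,v_4,v_5], [v_2,v_3,v_4], [v_3,v_4,v_5]

so the chain groups are C_0 ≅ Z^6, C_1 ≅ Z^12, C_2 ≅ Z^6.

Boundary ∂_1: C_1 → C_0 sends each edge [p,q] (with p < q) to q − p. For instance
  ∂[v_2,v_4] = [v_4] − [v_2].
As a 6×12 matrix over Z this has rank 5, with invariant factors (1,1,1,1,1).

∂_2: C_2 → C_1 sends each 2-simplex [p,q,r] to [q,r] − [p,r] + [p,q]. For instance
  ∂[v_0,v_2,v_3] = [v_2,v_3] − [v_0,v_3] + [v_0,v_2],
  ∂[v_0,v_1,v_3] = [v_1,v_3] − [v_0,v_3] + [v_0,v_1].
The 12×6 boundary matrix has rank 6 and Smith normal form diag(1,1,1,1,1,1).

Computing H_k = (kernel of ∂_k) / (image of ∂_{k+1}):

  H_0: rank C_0 − rank ∂_1 = 6 − 5 = 1, and the invariant factors of ∂_1 are all 1, so H_0 = Z.
  H_1: rank ker ∂_1 − rank ∂_2 = (12 − 5) − 6 = 1, and the invariant factors of ∂_2 are all 1, so H_1 = Z.
  H_2: rank ker ∂_2 − rank ∂_3 = (6 − 6) − 0 = 0, and there is no ∂_3, so H_2 = 0.

As a check, the Euler characteristic is 6 − 12 + 6 = 0, which agrees with 1 − 1 + 0 = 0.

Hence the Betti numbers are b_0 = 1, b_1 = 1, b_2 = 0.

b_0 = 1, b_1 = 1, b_2 = 0.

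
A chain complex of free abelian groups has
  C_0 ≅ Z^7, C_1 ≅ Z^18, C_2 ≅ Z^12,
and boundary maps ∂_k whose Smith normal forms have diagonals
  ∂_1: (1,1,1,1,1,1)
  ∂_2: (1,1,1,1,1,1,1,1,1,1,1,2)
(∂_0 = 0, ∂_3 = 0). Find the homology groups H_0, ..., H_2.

H_0 = Z,  H_1 = Z/2,  H_2 = 0.

H_0: b_0 = 7 − 0 − 6 = 1; torsion from ∂_1 factors > 1: none. So H_0 = Z.
H_1: b_1 = 18 − 6 − 12 = 0; torsion from ∂_2 factors > 1: [2]. So H_1 = Z/2.
H_2: b_2 = 12 − 12 − 0 = 0; torsion from ∂_3 factors > 1: none. So H_2 = 0.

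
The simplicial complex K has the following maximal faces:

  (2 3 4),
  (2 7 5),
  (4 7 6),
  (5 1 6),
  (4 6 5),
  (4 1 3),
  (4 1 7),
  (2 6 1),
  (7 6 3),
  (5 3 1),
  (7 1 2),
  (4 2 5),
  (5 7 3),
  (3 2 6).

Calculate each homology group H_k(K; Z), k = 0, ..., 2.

Fix the vertex order 1 < 2 < 3 < 4 < 5 < 6 < 7 and write every simplex with vertices in increasing order. Then dim K = 2 and the simplices of K are:

  0-simplices (7): [1], [2], [3], [4], [5], [6], [7]
  1-simplices (21): [1,2], [1,3], [1,4], [1,5], [1,6], [1,7], [2,3], [2,4], [2,5], [2,6], [2,7], [3,4], [3,5], [3,6], [3,7], [4,5], [4,6], [4,7], [5,6], [5,7], [6,7]
  2-simplices (14): [1,2,6], [1,2,7], [1,3,4], [1,3,5], [1,4,7], [1,5,6], [2,3,4], [2,3,6], [2,4,5], [2,5,7], [3,5,7], [3,6,7], [4,5,6], [4,6,7]

giving chain groups C_0 ≅ Z^7, C_1 ≅ Z^21, C_2 ≅ Z^14.

∂_1: C_1 → C_0 is given by ∂[p,q] = [q] − [p]. For instance
  ∂[5,6] = [6] − [5].
This gives a 7×21 integer matrix of rank 6; reducing to Smith normal form yields diagonal entries (1,1,1,1,1,1).

∂_2: C_2 → C_1 maps a triangle to the signed sum of its edges. For instance
  ∂[1,4,7] = [4,7] − [1,7] + [1,4],
  ∂[1,5,6] = [5,6] − [1,6] + [1,5].
As a 21×14 matrix over Z this has rank 13, with invariant factors (1,1,1,1,1,1,1,1,1,1,1,1,1).

Now H_k = ker ∂_k / im ∂_{k+1}, so:

  H_0: rank C_0 − rank ∂_1 = 7 − 6 = 1, and the invariant factors of ∂_1 are all 1, so H_0 ≅ Z.
  H_1: rank ker ∂_1 − rank ∂_2 = (21 − 6) − 13 = 2, and the invariant factors of ∂_2 are all 1, so H_1 ≅ Z^2.
  H_2: rank ker ∂_2 − rank ∂_3 = (14 − 13) − 0 = 1, and there is no ∂_3, so H_2 ≅ Z.

As a check, the Euler characteristic is 7 − 21 + 14 = 0, which agrees with 1 − 2 + 1 = 0.
(K is a triangulation of the torus T^2.)

H_0 = Z,  H_1 = Z^2,  H_2 = Z.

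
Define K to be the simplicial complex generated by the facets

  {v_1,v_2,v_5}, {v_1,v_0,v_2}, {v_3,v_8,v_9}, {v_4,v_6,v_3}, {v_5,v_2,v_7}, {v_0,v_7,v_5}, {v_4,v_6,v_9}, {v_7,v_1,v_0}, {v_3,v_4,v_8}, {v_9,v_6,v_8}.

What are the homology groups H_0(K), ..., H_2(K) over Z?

H_0 ≅ Z^2,  H_1 ≅ Z^2,  H_2 = 0.

Order the vertices as v_0 < v_1 < v_2 < v_3 < v_4 < v_5 < v_6 < v_7 < v_8 < v_9. Listing each simplex with vertices in this order, K has dimension 2 with simplices:

  0-simplices (10): [v_0], [v_1], [v_2], [v_3], [v_4], [v_5], [v_6], [v_7], [v_8], [v_9]
  1-simplices (20): (20 of them)
  2-simplices (10): [v_0,v_1,v_2], [v_0,v_1,v_7], [v_0,v_5,v_7], [v_1,v_2,v_5], [v_2,v_5,v_7], [v_3,v_4,v_6], [v_3,v_4,v_8], [v_3,v_8,v_9], [v_4,v_6,v_9], [v_6,v_8,v_9]

Hence C_0 ≅ Z^10, C_1 ≅ Z^20, C_2 ≅ Z^10.

The boundary map ∂_1: C_1 → C_0 is given by ∂[p,q] = [q] − [p]. For instance
  ∂[v_4,v_9] = [v_9] − [v_4].
The 10×20 boundary matrix has rank 8 and Smith normal form diag(1,1,1,1,1,1,1,1).

Boundary ∂_2: C_2 → C_1 sends each 2-simplex [p,q,r] to [q,r] − [p,r] + [p,q]. For instance
  ∂[v_1,v_2,v_5] = [v_2,v_5] − [v_1,v_5] + [v_1,v_2],
  ∂[v_2,v_5,v_7] = [v_5,v_7] − [v_2,v_7] + [v_2,v_5].
As a 20×10 matrix over Z this has rank 10, with invariant factors (1,1,1,1,1,1,1,1,1,1).

From H_k ≅ ker(∂_k) / im(∂_{k+1}) we obtain:

  H_0: rank C_0 − rank ∂_1 = 10 − 8 = 2, and the invariant factors of ∂_1 are all 1, so H_0 ≅ Z^2.
  H_1: rank ker ∂_1 − rank ∂_2 = (20 − 8) − 10 = 2, and the invariant factors of ∂_2 are all 1, so H_1 ≅ Z^2.
  H_2: rank ker ∂_2 − rank ∂_3 = (10 − 10) − 0 = 0, and there is no ∂_3, so H_2 ≅ 0.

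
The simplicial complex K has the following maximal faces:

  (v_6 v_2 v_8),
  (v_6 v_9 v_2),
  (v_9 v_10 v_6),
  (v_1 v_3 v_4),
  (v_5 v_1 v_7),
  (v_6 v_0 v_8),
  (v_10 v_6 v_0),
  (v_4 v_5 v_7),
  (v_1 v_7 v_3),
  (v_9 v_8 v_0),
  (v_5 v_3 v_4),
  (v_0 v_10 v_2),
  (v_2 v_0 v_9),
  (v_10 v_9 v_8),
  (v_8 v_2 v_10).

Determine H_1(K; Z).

Order the vertices as v_0 < v_1 < v_2 < v_3 < v_4 < v_5 < v_6 < v_7 < v_8 < v_9 < v_10. Listing each simplex with vertices in this order, K has dimension 2 with simplices:

  0-simplices (11): [v_0], [v_1], [v_2], [v_3], [v_4], [v_5], [v_6], [v_7], [v_8], [v_9], [v_10]
  1-simplices (25): (25 of them)
  2-simplices (15): (15 of them)

so the chain groups are C_0 ≅ Z^11, C_1 ≅ Z^25, C_2 ≅ Z^15.

∂_1: C_1 → C_0 is given by ∂[p,q] = [q] − [p]. For instance
  ∂[v_2,v_10] = [v_10] − [v_2].
The resulting 11×25 matrix has rank 9, and its Smith normal form has invariant factors (1,1,1,1,1,1,1,1,1).

Boundary ∂_2: C_2 → C_1 sends each 2-simplex [p,q,r] to [q,r] − [p,r] + [p,q]. For instance
  ∂[v_6,v_9,v_10] = [v_9,v_10] − [v_6,v_10] + [v_6,v_9],
  ∂[v_0,v_6,v_8] = [v_6,v_8] − [v_0,v_8] + [v_0,v_6].
This gives a 25×15 integer matrix of rank 15; reducing to Smith normal form yields diagonal entries (1,1,1,1,1,1,1,1,1,1,1,1,1,1,2).

From H_k ≅ ker(∂_k) / im(∂_{k+1}) we obtain:

  H_1: rank ker ∂_1 − rank ∂_2 = (25 − 9) − 15 = 1, and ∂_2 has invariant factor 2 > 1, so H_1 ≅ Z ⊕ Z/2Z.

H_1 = Z ⊕ Z/2Z.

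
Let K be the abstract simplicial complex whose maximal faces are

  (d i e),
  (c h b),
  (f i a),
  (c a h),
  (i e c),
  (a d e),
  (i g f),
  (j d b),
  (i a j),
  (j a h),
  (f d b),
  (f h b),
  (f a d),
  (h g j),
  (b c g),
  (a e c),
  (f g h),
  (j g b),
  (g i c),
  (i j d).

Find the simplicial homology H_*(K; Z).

H_0 ≅ Z,  H_1 ≅ Z ⊕ Z/2,  H_2 = 0.

Take the total order a < b < c < d < e < f < g < h < i < j on the vertex set. Then K (dimension 2) consists of the simplices:

  0-simplices (10): a, b, c, d, e, f, g, h, i, j
  1-simplices (30): ac, ad, ae, af, ah, ai, aj, bc, bd, bf, bg, bh, bj, ce, cg, ch, ci, de, df, di, dj, ei, fg, fh, fi, gh, gi, gj, hj, ij
  2-simplices (20): ace, ach, ade, adf, afi, ahj, aij, bcg, bch, bdf, bdj, bfh, bgj, cei, cgi, dei, dij, fgh, fgi, ghj

giving chain groups C_0 ≅ Z^10, C_1 ≅ Z^30, C_2 ≅ Z^20.

Boundary ∂_1: C_1 → C_0 sends each edge [p,q] (with p < q) to q − p. For instance
  ∂aj = j − a.
This gives a 10×30 integer matrix of rank 9; reducing to Smith normal form yields diagonal entries (1,1,1,1,1,1,1,1,1).

∂_2: C_2 → C_1 acts by ∂[p,q,r] = [q,r] − [p,r] + [p,q]. For instance
  ∂dei = ei − di + de,
  ∂ach = ch − ah + ac.
The 30×20 boundary matrix has rank 20 and Smith normal form diag(1,1,1,1,1,1,1,1,1,1,1,1,1,1,1,1,1,1,1,2).

Reading off H_k = ker ∂_k / im ∂_{k+1}:

  H_0: rank C_0 − rank ∂_1 = 10 − 9 = 1, and the invariant factors of ∂_1 are all 1, so H_0 ≅ Z.
  H_1: rank ker ∂_1 − rank ∂_2 = (30 − 9) − 20 = 1, and ∂_2 has invariant factor 2 > 1, so H_1 ≅ Z ⊕ Z/2.
  H_2: rank ker ∂_2 − rank ∂_3 = (20 − 20) − 0 = 0, and there is no ∂_3, so H_2 ≅ 0.

(K is a triangulation of the Klein bottle.)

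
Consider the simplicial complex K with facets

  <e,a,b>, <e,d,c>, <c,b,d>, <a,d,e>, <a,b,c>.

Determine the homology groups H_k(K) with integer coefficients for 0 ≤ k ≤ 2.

H_0 = Z,  H_1 = Z,  H_2 = 0.

We work with the vertex ordering a < b < c < d < e. The simplices of K, each written with vertices in increasing order, are:

  0-simplices (5): a, b, c, d, e
  1-simplices (10): ab, ac, ad, ae, bc, bd, be, cd, ce, de
  2-simplices (5): abc, abe, ade, bcd, cde

giving chain groups C_0 ≅ Z^5, C_1 ≅ Z^10, C_2 ≅ Z^5.

The boundary map ∂_1: C_1 → C_0 maps an edge to its endpoints' difference, ∂[p,q] = q − p. For instance
  ∂bc = c − b.
The resulting 5×10 matrix has rank 4, and its Smith normal form has invariant factors (1,1,1,1).

Boundary ∂_2: C_2 → C_1 sends each 2-simplex [p,q,r] to [q,r] − [p,r] + [p,q]. For instance
  ∂cde = de − ce + cd,
  ∂abe = be − ae + ab.
The resulting 10×5 matrix has rank 5, and its Smith normal form has invariant factors (1,1,1,1,1).

Computing H_k = (kernel of ∂_k) / (image of ∂_{k+1}):

  H_0: rank C_0 − rank ∂_1 = 5 − 4 = 1, and the invariant factors of ∂_1 are all 1, so H_0 = Z.
  H_1: rank ker ∂_1 − rank ∂_2 = (10 − 4) − 5 = 1, and the invariant factors of ∂_2 are all 1, so H_1 = Z.
  H_2: rank ker ∂_2 − rank ∂_3 = (5 − 5) − 0 = 0, and there is no ∂_3, so H_2 = 0.

As a check, the Euler characteristic is 5 − 10 + 5 = 0, which agrees with 1 − 1 + 0 = 0.
(K is a triangulation of the Möbius band.)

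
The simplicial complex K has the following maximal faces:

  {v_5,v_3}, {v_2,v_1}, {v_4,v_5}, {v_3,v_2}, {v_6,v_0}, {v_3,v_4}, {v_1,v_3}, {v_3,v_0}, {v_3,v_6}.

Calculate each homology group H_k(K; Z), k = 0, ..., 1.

H_0 = Z,  H_1 = Z^3.

We work with the vertex ordering v_0 < v_1 < v_2 < v_3 < v_4 < v_5 < v_6. The simplices of K, each written with vertices in increasing order, are:

  0-simplices (7): [v_0], [v_1], [v_2], [v_3], [v_4], [v_5], [v_6]
  1-simplices (9): [v_0,v_3], [v_0,v_6], [v_1,v_2], [v_1,v_3], [v_2,v_3], [v_3,v_4], [v_3,v_5], [v_3,v_6], [v_4,v_5]

Hence C_0 ≅ Z^7, C_1 ≅ Z^9.

∂_1: C_1 → C_0 is given by ∂[p,q] = [q] − [p].
This gives a 7×9 integer matrix of rank 6; reducing to Smith normal form yields diagonal entries (1,1,1,1,1,1).

Now H_k = ker ∂_k / im ∂_{k+1}, so:

  H_0: rank C_0 − rank ∂_1 = 7 − 6 = 1, and the invariant factors of ∂_1 are all 1, so H_0 = Z.
  H_1: rank ker ∂_1 − rank ∂_2 = (9 − 6) − 0 = 3, and there is no ∂_2, so H_1 = Z^3.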